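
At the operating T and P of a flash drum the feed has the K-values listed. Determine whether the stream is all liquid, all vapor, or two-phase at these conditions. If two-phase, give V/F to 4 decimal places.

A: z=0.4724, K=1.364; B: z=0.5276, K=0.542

all liquid

ΣzᵢKᵢ = 0.9303; Σzᵢ/Kᵢ = 1.3198.
Since ΣzᵢKᵢ < 1 the mixture is below its bubble point — single liquid phase.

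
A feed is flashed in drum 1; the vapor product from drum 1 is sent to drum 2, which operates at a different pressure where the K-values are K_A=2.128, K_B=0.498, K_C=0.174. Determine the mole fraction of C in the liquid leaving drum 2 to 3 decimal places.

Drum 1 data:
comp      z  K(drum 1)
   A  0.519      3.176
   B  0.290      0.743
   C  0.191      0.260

Drum 1:
Material balance + equilibrium reduce to Σ zᵢ(Kᵢ−1)/(1+ψ₁(Kᵢ−1)) = 0.
Check two-phase: ΣzᵢKᵢ = 1.913 > 1 and Σzᵢ/Kᵢ = 1.288 > 1, so g(0) = 0.913 > 0 and g(1) = -0.288 < 0.
Newton–Raphson from ψ₁ = 0.65:
  ψ₁ = 0.650: g = 0.1059, g' = -0.837 → ψ₁ = 0.777
  ψ₁ = 0.777: g = -0.0055, g' = -0.948 → ψ₁ = 0.771
Converged at ψ₁ = 0.771.
Drum-1 compositions:
  A: x = 0.194, y = 0.616
  B: x = 0.362, y = 0.269
  C: x = 0.445, y = 0.116
Drum-2 feed = drum-1 vapor: z₂ = (0.6157, 0.2687, 0.1156).
Drum 2:
Rachford–Rice: g(ψ₂) = Σ zᵢ(Kᵢ−1)/(1+ψ₂(Kᵢ−1)) = 0.
g(0) = ΣzᵢKᵢ − 1 = 0.464 and g(1) = 1 − Σzᵢ/Kᵢ = -0.493, so a root lies in (0, 1).
Iterate (Newton) starting at ψ₂ = 0.69:
  ψ₂ = 0.690: g = -0.0378, g' = -0.833 → ψ₂ = 0.645
  ψ₂ = 0.645: g = -0.0015, g' = -0.771 → ψ₂ = 0.643
Converged at ψ₂ = 0.643.
  A: x = 0.357, y = 0.760
  B: x = 0.397, y = 0.198
  C: x = 0.246, y = 0.043

x_C (drum 2) = 0.246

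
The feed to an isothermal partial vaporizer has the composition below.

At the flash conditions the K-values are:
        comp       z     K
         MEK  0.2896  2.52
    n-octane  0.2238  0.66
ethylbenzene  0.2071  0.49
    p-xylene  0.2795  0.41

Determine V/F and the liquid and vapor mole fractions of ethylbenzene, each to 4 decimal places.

V/F = 0.1244, x_ethylbenzene = 0.2211, y_ethylbenzene = 0.1084

Material balance + equilibrium reduce to Σ zᵢ(Kᵢ−1)/(1+V/F(Kᵢ−1)) = 0.
g(0) = ΣzᵢKᵢ − 1 = 0.0936 and g(1) = 1 − Σzᵢ/Kᵢ = -0.5584, so a root lies in (0, 1).
Iterate (Newton) starting at V/F = 0.5:
  V/F = 0.5000: g = -0.21725, g' = -0.5464 → V/F = 0.1024
  V/F = 0.1024: g = 0.01514, g' = -0.6990 → V/F = 0.1240
  V/F = 0.1240: g = 0.00025, g' = -0.6765 → V/F = 0.1244
Converged at V/F = 0.1244.
Compositions from xᵢ = zᵢ/(1+V/F(Kᵢ−1)), yᵢ = Kᵢxᵢ:
  MEK: x = 0.2435, y = 0.6137
  n-octane: x = 0.2337, y = 0.1542
  ethylbenzene: x = 0.2211, y = 0.1084
  p-xylene: x = 0.3016, y = 0.1237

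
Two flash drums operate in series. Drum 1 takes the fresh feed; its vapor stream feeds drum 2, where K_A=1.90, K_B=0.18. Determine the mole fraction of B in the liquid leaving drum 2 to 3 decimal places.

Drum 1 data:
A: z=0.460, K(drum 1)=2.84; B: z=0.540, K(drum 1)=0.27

Drum 1:
Let ψ₁ = V/F and solve Σ zᵢ(Kᵢ−1)/(1+ψ₁(Kᵢ−1)) = 0.
g(0) = ΣzᵢKᵢ − 1 = 0.452 and g(1) = 1 − Σzᵢ/Kᵢ = -1.162, so a root lies in (0, 1).
Newton–Raphson from ψ₁ = 0.5:
  ψ₁ = 0.500: g = -0.1800, g' = -1.136 → ψ₁ = 0.342
  ψ₁ = 0.342: g = -0.0054, g' = -1.098 → ψ₁ = 0.337
Converged at ψ₁ = 0.337.
Drum-1 compositions:
  A: x = 0.284, y = 0.807
  B: x = 0.716, y = 0.193
Drum-2 feed = drum-1 vapor: z₂ = (0.8067, 0.1933).
Drum 2:
Material balance + equilibrium reduce to Σ zᵢ(Kᵢ−1)/(1+ψ₂(Kᵢ−1)) = 0.
Check two-phase: ΣzᵢKᵢ = 1.568 > 1 and Σzᵢ/Kᵢ = 1.499 > 1, so g(0) = 0.568 > 0 and g(1) = -0.499 < 0.
Binary case is linear: z₁(K₁−1)(1+ψ₂(K₂−1)) + z₂(K₂−1)(1+ψ₂(K₁−1)) = 0
⇒ ψ₂ = [z₁(K₁−1)+z₂(K₂−1)] / [−(K₁−1)(K₂−1)] = 0.5675/0.7380 = 0.769
  A: x = 0.477, y = 0.906
  B: x = 0.523, y = 0.094

x_B (drum 2) = 0.523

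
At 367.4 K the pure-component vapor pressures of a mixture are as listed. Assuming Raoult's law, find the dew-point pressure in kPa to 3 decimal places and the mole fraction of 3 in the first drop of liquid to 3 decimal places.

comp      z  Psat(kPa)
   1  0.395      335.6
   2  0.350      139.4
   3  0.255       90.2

Pdew = 153.496 kPa, x_3 = 0.434

At the dew point ψ → 1, so Σzᵢ/Kᵢ = 1 with Kᵢ = Pᵢˢᵃᵗ/P ⇒ 1/P = Σzᵢ/Pᵢˢᵃᵗ.
1/P = 0.395/335.6 + 0.350/139.4 + 0.255/90.2 = 0.006515 ⇒ P = 153.496 kPa
xᵢ = zᵢP/Pᵢˢᵃᵗ ⇒ x_3 = 0.255·153.496/90.2 = 0.434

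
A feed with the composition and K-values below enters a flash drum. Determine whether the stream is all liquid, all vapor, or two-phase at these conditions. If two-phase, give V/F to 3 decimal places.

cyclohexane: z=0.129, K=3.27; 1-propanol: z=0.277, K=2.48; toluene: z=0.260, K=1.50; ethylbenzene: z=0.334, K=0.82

ΣzᵢKᵢ = 1.773; Σzᵢ/Kᵢ = 0.732.
Since Σzᵢ/Kᵢ < 1 the mixture is above its dew point — single vapor phase.

all vapor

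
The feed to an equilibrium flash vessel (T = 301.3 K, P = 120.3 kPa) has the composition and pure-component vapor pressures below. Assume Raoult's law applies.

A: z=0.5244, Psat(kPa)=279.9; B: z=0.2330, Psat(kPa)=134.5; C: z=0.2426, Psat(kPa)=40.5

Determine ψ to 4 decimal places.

ψ = 0.8274

Raoult's law: Kᵢ = Pᵢˢᵃᵗ/P = Pᵢˢᵃᵗ/120.3.
  K_A = 279.9/120.3 = 2.326683, K_B = 134.5/120.3 = 1.118038, K_C = 40.5/120.3 = 0.336658
Iterate (Newton) starting at ψ = 0.5:
  ψ = 0.5000: g = 0.20344, g' = -0.5755 → ψ = 0.8535
  ψ = 0.8535: g = -0.01969, g' = -0.7729 → ψ = 0.8280
  ψ = 0.8280: g = -0.00046, g' = -0.7377 → ψ = 0.8274
Converged at ψ = 0.8274.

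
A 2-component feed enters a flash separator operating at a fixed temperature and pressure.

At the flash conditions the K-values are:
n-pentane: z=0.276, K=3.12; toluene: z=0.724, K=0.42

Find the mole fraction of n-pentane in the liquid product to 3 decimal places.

x_n-pentane = 0.215

Binary case is linear: z₁(K₁−1)(1+V/F(K₂−1)) + z₂(K₂−1)(1+V/F(K₁−1)) = 0
⇒ V/F = [z₁(K₁−1)+z₂(K₂−1)] / [−(K₁−1)(K₂−1)] = 0.1652/1.2296 = 0.134
Compositions from xᵢ = zᵢ/(1+V/F(Kᵢ−1)), yᵢ = Kᵢxᵢ:
  n-pentane: x = 0.215, y = 0.670
  toluene: x = 0.785, y = 0.330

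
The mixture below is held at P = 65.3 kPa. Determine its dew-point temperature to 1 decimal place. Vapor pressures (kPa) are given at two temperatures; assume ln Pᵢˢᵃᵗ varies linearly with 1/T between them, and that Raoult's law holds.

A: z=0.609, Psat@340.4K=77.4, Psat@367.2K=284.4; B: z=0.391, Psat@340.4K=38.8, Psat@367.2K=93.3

T = 344.2 K

Dew-point temperature: Σzᵢ·P/Pᵢˢᵃᵗ(T) = 1. Interpolate ln Pᵢˢᵃᵗ = aᵢ + bᵢ/T.
  T = 340.4 K: ΣzᵢP/Pᵢˢᵃᵗ = 1.1718
  T = 367.2 K: ΣzᵢP/Pᵢˢᵃᵗ = 0.4135
  T = 353.8 K: ΣzᵢP/Pᵢˢᵃᵗ = 0.6789
  T = 347.1 K: ΣzᵢP/Pᵢˢᵃᵗ = 0.8859
  T = 343.8 K: ΣzᵢP/Pᵢˢᵃᵗ = 1.0150
  T = 345.5 K: ΣzᵢP/Pᵢˢᵃᵗ = 0.9459
Interpolating between 343.8 K and 345.5 K gives T ≈ 344.2 K.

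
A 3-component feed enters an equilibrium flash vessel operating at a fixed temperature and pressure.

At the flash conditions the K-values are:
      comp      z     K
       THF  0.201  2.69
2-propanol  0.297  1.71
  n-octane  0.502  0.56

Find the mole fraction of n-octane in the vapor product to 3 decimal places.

Iterate (Newton) starting at V/F = 0.31:
  V/F = 0.310: g = 0.1400, g' = -0.478 → V/F = 0.603
  V/F = 0.603: g = 0.0153, g' = -0.394 → V/F = 0.642
Converged at V/F = 0.642.
Compositions from xᵢ = zᵢ/(1+V/F(Kᵢ−1)), yᵢ = Kᵢxᵢ:
  THF: x = 0.096, y = 0.259
  2-propanol: x = 0.204, y = 0.349
  n-octane: x = 0.700, y = 0.392

y_n-octane = 0.392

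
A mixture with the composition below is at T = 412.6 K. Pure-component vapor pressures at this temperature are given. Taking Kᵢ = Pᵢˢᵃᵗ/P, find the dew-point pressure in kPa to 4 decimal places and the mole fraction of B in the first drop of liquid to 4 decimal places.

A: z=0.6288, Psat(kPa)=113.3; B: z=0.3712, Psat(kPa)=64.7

Pdew = 88.5966 kPa, x_B = 0.5083

At the dew point ψ → 1, so Σzᵢ/Kᵢ = 1 with Kᵢ = Pᵢˢᵃᵗ/P ⇒ 1/P = Σzᵢ/Pᵢˢᵃᵗ.
1/P = 0.6288/113.3 + 0.3712/64.7 = 0.0112871 ⇒ P = 88.5966 kPa
xᵢ = zᵢP/Pᵢˢᵃᵗ ⇒ x_B = 0.3712·88.5966/64.7 = 0.5083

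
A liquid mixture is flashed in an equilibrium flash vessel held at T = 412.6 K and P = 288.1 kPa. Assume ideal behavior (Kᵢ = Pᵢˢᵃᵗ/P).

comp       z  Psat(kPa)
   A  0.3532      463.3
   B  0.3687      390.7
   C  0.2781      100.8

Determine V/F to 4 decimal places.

Raoult's law: Kᵢ = Pᵢˢᵃᵗ/P = Pᵢˢᵃᵗ/288.1.
  K_A = 463.3/288.1 = 1.608122, K_B = 390.7/288.1 = 1.356126, K_C = 100.8/288.1 = 0.349879
Iterate (Newton) starting at V/F = 0.44:
  V/F = 0.4400: g = 0.02973, g' = -0.3468 → V/F = 0.5257
  V/F = 0.5257: g = -0.00132, g' = -0.3795 → V/F = 0.5222
Converged at V/F = 0.5222.

V/F = 0.5222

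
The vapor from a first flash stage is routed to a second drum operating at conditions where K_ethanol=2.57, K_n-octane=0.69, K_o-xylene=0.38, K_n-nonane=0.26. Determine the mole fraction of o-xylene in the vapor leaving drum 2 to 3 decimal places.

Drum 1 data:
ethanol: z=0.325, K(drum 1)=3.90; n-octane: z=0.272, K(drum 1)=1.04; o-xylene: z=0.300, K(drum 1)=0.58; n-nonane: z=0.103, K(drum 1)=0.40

y_o-xylene (drum 2) = 0.128

Drum 1:
Material balance + equilibrium reduce to Σ zᵢ(Kᵢ−1)/(1+ψ₁(Kᵢ−1)) = 0.
Feasibility: ΣzᵢKᵢ = 1.766, Σzᵢ/Kᵢ = 1.120 — both > 1, two phases present.
Newton iteration, ψ₁⁰ = 0.3:
  ψ₁ = 0.300: g = 0.2952, g' = -0.906 → ψ₁ = 0.626
  ψ₁ = 0.626: g = 0.0756, g' = -0.538 → ψ₁ = 0.766
  ψ₁ = 0.766: g = 0.0029, g' = -0.506 → ψ₁ = 0.772
Converged at ψ₁ = 0.772.
Drum-1 compositions:
  ethanol: x = 0.100, y = 0.391
  n-octane: x = 0.264, y = 0.274
  o-xylene: x = 0.444, y = 0.257
  n-nonane: x = 0.192, y = 0.077
Drum-2 feed = drum-1 vapor: z₂ = (0.3914, 0.2744, 0.2575, 0.0767).
Drum 2:
Material balance + equilibrium reduce to Σ zᵢ(Kᵢ−1)/(1+ψ₂(Kᵢ−1)) = 0.
Check two-phase: ΣzᵢKᵢ = 1.313 > 1 and Σzᵢ/Kᵢ = 1.523 > 1, so g(0) = 0.313 > 0 and g(1) = -0.523 < 0.
Newton–Raphson from ψ₂ = 0.5:
  ψ₂ = 0.500: g = -0.0779, g' = -0.653 → ψ₂ = 0.381
Converged at ψ₂ = 0.381.
  ethanol: x = 0.245, y = 0.629
  n-octane: x = 0.311, y = 0.215
  o-xylene: x = 0.337, y = 0.128
  n-nonane: x = 0.107, y = 0.028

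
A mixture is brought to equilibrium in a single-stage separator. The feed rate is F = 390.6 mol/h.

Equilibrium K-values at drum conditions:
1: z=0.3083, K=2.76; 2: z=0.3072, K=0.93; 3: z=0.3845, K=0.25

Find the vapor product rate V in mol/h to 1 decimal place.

V = 97.7 mol/h

Iterate (Newton) starting at ψ = 0.5:
  ψ = 0.5000: g = -0.19506, g' = -0.8255 → ψ = 0.2637
  ψ = 0.2637: g = -0.01077, g' = -0.7831 → ψ = 0.2499
  ψ = 0.2499: g = 0.00004, g' = -0.7898 → ψ = 0.2500
Converged at ψ = 0.2500.
Then V = ψ·F = 0.2500·390.6 = 97.7 mol/h and L = F − V = 292.9 mol/h.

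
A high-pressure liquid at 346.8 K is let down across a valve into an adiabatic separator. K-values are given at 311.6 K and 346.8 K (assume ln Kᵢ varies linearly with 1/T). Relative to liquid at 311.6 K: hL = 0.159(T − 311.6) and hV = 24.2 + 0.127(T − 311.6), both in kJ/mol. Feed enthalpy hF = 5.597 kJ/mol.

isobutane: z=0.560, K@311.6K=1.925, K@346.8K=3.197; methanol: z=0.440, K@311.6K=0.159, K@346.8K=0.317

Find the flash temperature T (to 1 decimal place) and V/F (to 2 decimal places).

Adiabatic flash: solve Rachford–Rice at each trial T, then check hF = ψ·hV(T) + (1−ψ)·hL(T).
  T = 311.6 K: K = (1.925, 0.159), RR gives ψ = 0.190, H_out = 4.603 kJ/mol
  T = 346.8 K: K = (3.197, 0.317), RR gives ψ = 0.620, H_out = 19.894 kJ/mol
  T = 329.2 K: K = (2.515, 0.229), RR gives ψ = 0.436, H_out = 13.093 kJ/mol
  T = 320.4 K: K = (2.208, 0.192), RR gives ψ = 0.329, H_out = 9.259 kJ/mol
  T = 316.0 K: K = (2.064, 0.175), RR gives ψ = 0.265, H_out = 7.075 kJ/mol
  T = 313.8 K: K = (1.994, 0.167), RR gives ψ = 0.229, H_out = 5.882 kJ/mol
Linear interpolation between T = 311.6 (H_out = 4.603) and T = 313.8 (H_out = 5.882) on hF = 5.597 gives T ≈ 313.3 K, at which ψ = 0.22.

T = 313.3 K, V/F = 0.22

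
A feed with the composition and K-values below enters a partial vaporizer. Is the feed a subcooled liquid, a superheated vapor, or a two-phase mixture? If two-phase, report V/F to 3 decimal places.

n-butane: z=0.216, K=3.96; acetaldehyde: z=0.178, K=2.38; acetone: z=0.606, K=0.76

superheated vapor

ΣzᵢKᵢ = 1.740; Σzᵢ/Kᵢ = 0.927.
Since Σzᵢ/Kᵢ < 1 the mixture is above its dew point — single vapor phase.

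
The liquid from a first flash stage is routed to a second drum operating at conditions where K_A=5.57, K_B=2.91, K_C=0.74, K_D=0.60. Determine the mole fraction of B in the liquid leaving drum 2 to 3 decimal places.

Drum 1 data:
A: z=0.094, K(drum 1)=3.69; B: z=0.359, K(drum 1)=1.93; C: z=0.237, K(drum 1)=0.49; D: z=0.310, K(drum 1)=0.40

Drum 1:
Let ψ₁ = V/F and solve Σ zᵢ(Kᵢ−1)/(1+ψ₁(Kᵢ−1)) = 0.
Feasibility: ΣzᵢKᵢ = 1.280, Σzᵢ/Kᵢ = 1.470 — both > 1, two phases present.
Iterate (Newton) starting at ψ₁ = 0.5:
  ψ₁ = 0.500: g = -0.0922, g' = -0.607 → ψ₁ = 0.348
  ψ₁ = 0.348: g = 0.0007, g' = -0.628 → ψ₁ = 0.349
Converged at ψ₁ = 0.349.
Drum-1 compositions:
  A: x = 0.048, y = 0.179
  B: x = 0.271, y = 0.523
  C: x = 0.288, y = 0.141
  D: x = 0.392, y = 0.157
Drum-2 feed = drum-1 liquid: z₂ = (0.0485, 0.2710, 0.2884, 0.3922).
Drum 2:
Newton–Raphson from ψ₂ = 0.56:
  ψ₂ = 0.560: g = 0.0224, g' = -0.442 → ψ₂ = 0.611
  ψ₂ = 0.611: g = 0.0006, g' = -0.418 → ψ₂ = 0.612
Converged at ψ₂ = 0.612.
  A: x = 0.013, y = 0.071
  B: x = 0.125, y = 0.364
  C: x = 0.343, y = 0.254
  D: x = 0.519, y = 0.312

x_B (drum 2) = 0.125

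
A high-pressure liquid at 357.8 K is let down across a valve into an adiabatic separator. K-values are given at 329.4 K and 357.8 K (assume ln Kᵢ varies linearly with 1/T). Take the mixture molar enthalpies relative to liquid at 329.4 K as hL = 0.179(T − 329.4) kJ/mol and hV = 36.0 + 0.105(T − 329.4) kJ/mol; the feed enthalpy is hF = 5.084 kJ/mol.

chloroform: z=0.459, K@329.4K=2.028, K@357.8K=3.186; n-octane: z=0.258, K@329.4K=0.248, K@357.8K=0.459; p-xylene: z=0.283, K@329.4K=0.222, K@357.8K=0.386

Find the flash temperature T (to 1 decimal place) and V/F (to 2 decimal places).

Adiabatic flash: solve Rachford–Rice at each trial T, then check hF = ψ·hV(T) + (1−ψ)·hL(T).
  T = 329.4 K: K = (2.028, 0.248, 0.222), RR gives ψ = 0.073, H_out = 2.637 kJ/mol
  T = 357.8 K: K = (3.186, 0.459, 0.386), RR gives ψ = 0.544, H_out = 23.510 kJ/mol
  T = 343.6 K: K = (2.566, 0.342, 0.296), RR gives ψ = 0.327, H_out = 13.975 kJ/mol
  T = 336.5 K: K = (2.287, 0.292, 0.257), RR gives ψ = 0.212, H_out = 8.776 kJ/mol
  T = 332.9 K: K = (2.153, 0.269, 0.239), RR gives ψ = 0.145, H_out = 5.825 kJ/mol
  T = 331.1 K: K = (2.088, 0.258, 0.230), RR gives ψ = 0.109, H_out = 4.232 kJ/mol
  T = 332.0 K: K = (2.120, 0.264, 0.234), RR gives ψ = 0.128, H_out = 5.040 kJ/mol
  T = 332.4 K: K = (2.135, 0.266, 0.236), RR gives ψ = 0.136, H_out = 5.392 kJ/mol
  T = 332.2 K: K = (2.128, 0.265, 0.235), RR gives ψ = 0.132, H_out = 5.216 kJ/mol
  T = 332.1 K: K = (2.124, 0.264, 0.235), RR gives ψ = 0.130, H_out = 5.128 kJ/mol
Continuing to bisect between 332.0 K and 332.1 K converges to T = 332.0 K, at which ψ = 0.13.

T = 332.0 K, V/F = 0.13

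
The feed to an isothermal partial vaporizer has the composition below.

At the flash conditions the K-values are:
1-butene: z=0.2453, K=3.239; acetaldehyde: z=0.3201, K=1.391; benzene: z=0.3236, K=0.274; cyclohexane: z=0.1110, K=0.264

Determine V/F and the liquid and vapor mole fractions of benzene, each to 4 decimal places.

Newton–Raphson from V/F = 0.5:
  V/F = 0.5000: g = -0.13426, g' = -0.8789 → V/F = 0.3472
  V/F = 0.3472: g = -0.00467, g' = -0.8406 → V/F = 0.3417
Converged at V/F = 0.3417.
Compositions from xᵢ = zᵢ/(1+V/F(Kᵢ−1)), yᵢ = Kᵢxᵢ:
  1-butene: x = 0.1390, y = 0.4501
  acetaldehyde: x = 0.2824, y = 0.3928
  benzene: x = 0.4304, y = 0.1179
  cyclohexane: x = 0.1483, y = 0.0391

V/F = 0.3417, x_benzene = 0.4304, y_benzene = 0.1179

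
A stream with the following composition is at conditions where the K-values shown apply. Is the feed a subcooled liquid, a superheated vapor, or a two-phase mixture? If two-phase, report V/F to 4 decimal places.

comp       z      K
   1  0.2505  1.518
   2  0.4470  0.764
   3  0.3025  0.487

ΣzᵢKᵢ = 0.8691; Σzᵢ/Kᵢ = 1.3712.
Since ΣzᵢKᵢ < 1 the mixture is below its bubble point — single liquid phase.

subcooled liquid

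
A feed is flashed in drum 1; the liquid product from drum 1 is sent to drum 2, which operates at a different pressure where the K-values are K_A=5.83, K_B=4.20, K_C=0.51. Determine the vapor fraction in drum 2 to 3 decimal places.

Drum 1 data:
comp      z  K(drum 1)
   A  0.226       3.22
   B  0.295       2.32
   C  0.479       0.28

Drum 1:
Let ψ₁ = V/F and solve Σ zᵢ(Kᵢ−1)/(1+ψ₁(Kᵢ−1)) = 0.
Check two-phase: ΣzᵢKᵢ = 1.546 > 1 and Σzᵢ/Kᵢ = 1.908 > 1, so g(0) = 0.546 > 0 and g(1) = -0.908 < 0.
Newton–Raphson from ψ₁ = 0.5:
  ψ₁ = 0.500: g = -0.0665, g' = -1.043 → ψ₁ = 0.436
  ψ₁ = 0.436: g = -0.0008, g' = -1.022 → ψ₁ = 0.435
Converged at ψ₁ = 0.435.
Drum-1 compositions:
  A: x = 0.115, y = 0.370
  B: x = 0.187, y = 0.435
  C: x = 0.698, y = 0.195
Drum-2 feed = drum-1 liquid: z₂ = (0.1149, 0.1873, 0.6978).
Drum 2:
Material balance + equilibrium reduce to Σ zᵢ(Kᵢ−1)/(1+ψ₂(Kᵢ−1)) = 0.
Feasibility: ΣzᵢKᵢ = 1.813, Σzᵢ/Kᵢ = 1.432 — both > 1, two phases present.
Newton–Raphson from ψ₂ = 0.52:
  ψ₂ = 0.520: g = -0.0757, g' = -0.789 → ψ₂ = 0.424
  ψ₂ = 0.424: g = 0.0048, g' = -0.901 → ψ₂ = 0.429
Converged at ψ₂ = 0.429.
  A: x = 0.037, y = 0.218
  B: x = 0.079, y = 0.331
  C: x = 0.884, y = 0.451

V/F (drum 2) = 0.429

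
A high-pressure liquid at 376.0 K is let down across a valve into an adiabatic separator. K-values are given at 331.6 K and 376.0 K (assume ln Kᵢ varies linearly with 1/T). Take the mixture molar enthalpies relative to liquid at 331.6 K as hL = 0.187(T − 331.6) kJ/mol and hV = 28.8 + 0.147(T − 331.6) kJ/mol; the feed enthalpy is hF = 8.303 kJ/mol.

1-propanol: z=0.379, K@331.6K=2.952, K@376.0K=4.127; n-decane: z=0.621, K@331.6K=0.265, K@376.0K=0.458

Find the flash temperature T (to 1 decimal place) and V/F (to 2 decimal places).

Adiabatic flash: solve Rachford–Rice at each trial T, then check hF = ψ·hV(T) + (1−ψ)·hL(T).
  T = 331.6 K: K = (2.952, 0.265), RR gives ψ = 0.198, H_out = 5.688 kJ/mol
  T = 376.0 K: K = (4.127, 0.458), RR gives ψ = 0.501, H_out = 21.833 kJ/mol
  T = 353.8 K: K = (3.527, 0.354), RR gives ψ = 0.341, H_out = 13.679 kJ/mol
  T = 342.7 K: K = (3.236, 0.308), RR gives ψ = 0.270, H_out = 9.729 kJ/mol
  T = 337.1 K: K = (3.092, 0.286), RR gives ψ = 0.234, H_out = 7.711 kJ/mol
  T = 339.9 K: K = (3.164, 0.297), RR gives ψ = 0.252, H_out = 8.724 kJ/mol
  T = 338.5 K: K = (3.128, 0.291), RR gives ψ = 0.243, H_out = 8.218 kJ/mol
Linear interpolation between T = 338.5 (H_out = 8.218) and T = 339.9 (H_out = 8.724) on hF = 8.303 gives T ≈ 338.7 K, at which ψ = 0.24.

T = 338.7 K, V/F = 0.24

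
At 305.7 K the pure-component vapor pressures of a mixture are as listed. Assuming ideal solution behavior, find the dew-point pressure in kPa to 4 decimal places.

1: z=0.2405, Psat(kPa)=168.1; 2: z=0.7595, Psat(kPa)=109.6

Pdew = 119.6109 kPa

At the dew point ψ → 1, so Σzᵢ/Kᵢ = 1 with Kᵢ = Pᵢˢᵃᵗ/P ⇒ 1/P = Σzᵢ/Pᵢˢᵃᵗ.
1/P = 0.2405/168.1 + 0.7595/109.6 = 0.0083604 ⇒ P = 119.6109 kPa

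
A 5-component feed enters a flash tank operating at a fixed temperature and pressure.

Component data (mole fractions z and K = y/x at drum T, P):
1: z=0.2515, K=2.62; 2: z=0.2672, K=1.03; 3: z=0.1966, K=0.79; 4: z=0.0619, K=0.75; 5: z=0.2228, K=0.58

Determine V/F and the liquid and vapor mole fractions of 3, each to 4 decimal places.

V/F = 0.6962, x_3 = 0.2303, y_3 = 0.1819

Material balance + equilibrium reduce to Σ zᵢ(Kᵢ−1)/(1+V/F(Kᵢ−1)) = 0.
g(0) = ΣzᵢKᵢ − 1 = 0.2651 and g(1) = 1 − Σzᵢ/Kᵢ = -0.0709, so a root lies in (0, 1).
Newton–Raphson from V/F = 0.5:
  V/F = 0.5000: g = 0.05073, g' = -0.2806 → V/F = 0.6808
  V/F = 0.6808: g = 0.00373, g' = -0.2440 → V/F = 0.6961
  V/F = 0.6961: g = 0.00001, g' = -0.2421 → V/F = 0.6962
Converged at V/F = 0.6962.
Compositions from xᵢ = zᵢ/(1+V/F(Kᵢ−1)), yᵢ = Kᵢxᵢ:
  1: x = 0.1182, y = 0.3097
  2: x = 0.2617, y = 0.2696
  3: x = 0.2303, y = 0.1819
  4: x = 0.0749, y = 0.0562
  5: x = 0.3149, y = 0.1826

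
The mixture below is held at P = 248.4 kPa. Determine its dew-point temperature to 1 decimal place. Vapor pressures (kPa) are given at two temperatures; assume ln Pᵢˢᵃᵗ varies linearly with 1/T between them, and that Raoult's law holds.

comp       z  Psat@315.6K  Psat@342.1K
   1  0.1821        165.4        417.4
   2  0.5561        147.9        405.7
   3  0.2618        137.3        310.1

T = 329.7 K

Dew-point temperature: Σzᵢ·P/Pᵢˢᵃᵗ(T) = 1. Interpolate ln Pᵢˢᵃᵗ = aᵢ + bᵢ/T.
  T = 315.6 K: ΣzᵢP/Pᵢˢᵃᵗ = 1.6811
  T = 342.1 K: ΣzᵢP/Pᵢˢᵃᵗ = 0.6586
  T = 328.9 K: ΣzᵢP/Pᵢˢᵃᵗ = 1.0298
  T = 335.5 K: ΣzᵢP/Pᵢˢᵃᵗ = 0.8197
  T = 332.2 K: ΣzᵢP/Pᵢˢᵃᵗ = 0.9177
  T = 330.5 K: ΣzᵢP/Pᵢˢᵃᵗ = 0.9735
Interpolating between 328.9 K and 330.5 K gives T ≈ 329.7 K.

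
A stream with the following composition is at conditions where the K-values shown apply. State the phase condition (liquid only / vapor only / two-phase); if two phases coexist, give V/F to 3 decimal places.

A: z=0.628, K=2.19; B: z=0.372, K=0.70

ΣzᵢKᵢ = 1.636; Σzᵢ/Kᵢ = 0.818.
Since Σzᵢ/Kᵢ < 1 the mixture is above its dew point — single vapor phase.

vapor only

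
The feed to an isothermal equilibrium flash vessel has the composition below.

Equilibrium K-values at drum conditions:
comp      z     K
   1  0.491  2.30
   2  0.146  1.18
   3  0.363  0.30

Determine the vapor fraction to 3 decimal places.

ψ = 0.527

Material balance + equilibrium reduce to Σ zᵢ(Kᵢ−1)/(1+ψ(Kᵢ−1)) = 0.
Feasibility: ΣzᵢKᵢ = 1.410, Σzᵢ/Kᵢ = 1.547 — both > 1, two phases present.
Iterate (Newton) starting at ψ = 0.58:
  ψ = 0.580: g = -0.0401, g' = -0.778 → ψ = 0.528
  ψ = 0.528: g = -0.0009, g' = -0.744 → ψ = 0.527
Converged at ψ = 0.527.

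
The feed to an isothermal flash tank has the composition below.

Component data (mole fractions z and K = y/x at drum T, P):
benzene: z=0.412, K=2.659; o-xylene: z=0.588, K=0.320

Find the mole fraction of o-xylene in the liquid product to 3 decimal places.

x_o-xylene = 0.709

Binary case is linear: z₁(K₁−1)(1+β(K₂−1)) + z₂(K₂−1)(1+β(K₁−1)) = 0
⇒ β = [z₁(K₁−1)+z₂(K₂−1)] / [−(K₁−1)(K₂−1)] = 0.2837/1.1281 = 0.251
Compositions from xᵢ = zᵢ/(1+β(Kᵢ−1)), yᵢ = Kᵢxᵢ:
  benzene: x = 0.291, y = 0.773
  o-xylene: x = 0.709, y = 0.227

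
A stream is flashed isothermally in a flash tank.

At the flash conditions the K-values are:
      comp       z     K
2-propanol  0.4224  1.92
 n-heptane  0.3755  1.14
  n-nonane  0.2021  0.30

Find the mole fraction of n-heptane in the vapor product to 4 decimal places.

y_n-heptane = 0.3892

Let ψ = V/F and solve Σ zᵢ(Kᵢ−1)/(1+ψ(Kᵢ−1)) = 0.
g(0) = ΣzᵢKᵢ − 1 = 0.2997 and g(1) = 1 − Σzᵢ/Kᵢ = -0.2231, so a root lies in (0, 1).
Newton iteration, ψ⁰ = 0.5:
  ψ = 0.5000: g = 0.09765, g' = -0.4085 → ψ = 0.7390
  ψ = 0.7390: g = -0.01413, g' = -0.5578 → ψ = 0.7137
  ψ = 0.7137: g = -0.00034, g' = -0.5318 → ψ = 0.7131
Converged at ψ = 0.7131.
Compositions from xᵢ = zᵢ/(1+ψ(Kᵢ−1)), yᵢ = Kᵢxᵢ:
  2-propanol: x = 0.2551, y = 0.4897
  n-heptane: x = 0.3414, y = 0.3892
  n-nonane: x = 0.4035, y = 0.1211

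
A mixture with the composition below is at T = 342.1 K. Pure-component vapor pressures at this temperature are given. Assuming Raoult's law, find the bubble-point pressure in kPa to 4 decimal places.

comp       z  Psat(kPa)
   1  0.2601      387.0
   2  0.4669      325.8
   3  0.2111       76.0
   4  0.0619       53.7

Pbub = 272.1423 kPa

At the bubble point ψ → 0, so ΣzᵢKᵢ = 1 with Kᵢ = Pᵢˢᵃᵗ/P ⇒ P = ΣzᵢPᵢˢᵃᵗ.
P = 0.2601·387.0 + 0.4669·325.8 + 0.2111·76.0 + 0.0619·53.7 = 272.1423 kPa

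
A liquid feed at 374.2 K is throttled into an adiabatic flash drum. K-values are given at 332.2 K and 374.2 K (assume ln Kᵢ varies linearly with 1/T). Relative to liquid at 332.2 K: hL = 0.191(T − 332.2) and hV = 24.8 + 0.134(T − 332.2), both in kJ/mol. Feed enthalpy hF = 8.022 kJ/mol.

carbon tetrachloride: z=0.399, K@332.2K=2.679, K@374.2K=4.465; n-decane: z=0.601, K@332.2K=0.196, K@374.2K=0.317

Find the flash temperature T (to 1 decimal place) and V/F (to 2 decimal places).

Adiabatic flash: solve Rachford–Rice at each trial T, then check hF = ψ·hV(T) + (1−ψ)·hL(T).
  T = 332.2 K: K = (2.679, 0.196), RR gives ψ = 0.138, H_out = 3.430 kJ/mol
  T = 374.2 K: K = (4.465, 0.317), RR gives ψ = 0.411, H_out = 17.225 kJ/mol
  T = 353.2 K: K = (3.511, 0.253), RR gives ψ = 0.295, H_out = 10.968 kJ/mol
  T = 342.7 K: K = (3.080, 0.223), RR gives ψ = 0.225, H_out = 7.448 kJ/mol
  T = 347.9 K: K = (3.290, 0.238), RR gives ψ = 0.261, H_out = 9.238 kJ/mol
  T = 345.3 K: K = (3.184, 0.231), RR gives ψ = 0.243, H_out = 8.356 kJ/mol
  T = 344.0 K: K = (3.132, 0.227), RR gives ψ = 0.234, H_out = 7.906 kJ/mol
Linear interpolation between T = 344.0 (H_out = 7.906) and T = 345.3 (H_out = 8.356) on hF = 8.022 gives T ≈ 344.3 K, at which ψ = 0.24.

T = 344.3 K, V/F = 0.24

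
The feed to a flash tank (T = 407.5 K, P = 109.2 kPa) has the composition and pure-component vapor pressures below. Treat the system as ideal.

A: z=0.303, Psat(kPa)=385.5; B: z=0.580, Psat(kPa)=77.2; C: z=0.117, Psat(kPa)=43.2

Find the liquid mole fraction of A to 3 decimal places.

Raoult's law: Kᵢ = Pᵢˢᵃᵗ/P = Pᵢˢᵃᵗ/109.2.
  K_A = 385.5/109.2 = 3.53022, K_B = 77.2/109.2 = 0.70696, K_C = 43.2/109.2 = 0.39560
Rachford–Rice: g(V/F) = Σ zᵢ(Kᵢ−1)/(1+V/F(Kᵢ−1)) = 0.
Check two-phase: ΣzᵢKᵢ = 1.526 > 1 and Σzᵢ/Kᵢ = 1.202 > 1, so g(0) = 0.526 > 0 and g(1) = -0.202 < 0.
Newton iteration, V/F⁰ = 0.32:
  V/F = 0.320: g = 0.1484, g' = -0.719 → V/F = 0.527
  V/F = 0.527: g = 0.0240, g' = -0.518 → V/F = 0.573
  V/F = 0.573: g = 0.0006, g' = -0.495 → V/F = 0.574
Converged at V/F = 0.574.
Compositions from xᵢ = zᵢ/(1+V/F(Kᵢ−1)), yᵢ = Kᵢxᵢ:
  A: x = 0.124, y = 0.436
  B: x = 0.697, y = 0.493
  C: x = 0.179, y = 0.071

x_A = 0.124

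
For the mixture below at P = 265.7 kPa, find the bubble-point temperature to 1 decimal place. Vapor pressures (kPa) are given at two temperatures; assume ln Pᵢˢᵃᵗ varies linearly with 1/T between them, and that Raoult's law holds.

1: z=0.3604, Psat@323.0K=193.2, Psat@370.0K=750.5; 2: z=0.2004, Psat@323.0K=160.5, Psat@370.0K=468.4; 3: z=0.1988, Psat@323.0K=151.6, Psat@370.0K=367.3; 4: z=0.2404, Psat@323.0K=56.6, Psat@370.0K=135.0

Bubble-point temperature: ΣzᵢPᵢˢᵃᵗ(T) = P. Interpolate ln Pᵢˢᵃᵗ = aᵢ + bᵢ/T.
  T = 323.0 K: ΣzᵢPᵢˢᵃᵗ = 145.54 kPa
  T = 370.0 K: ΣzᵢPᵢˢᵃᵗ = 469.82 kPa
  T = 346.5 K: ΣzᵢPᵢˢᵃᵗ = 270.66 kPa
  T = 334.8 K: ΣzᵢPᵢˢᵃᵗ = 200.60 kPa
  T = 340.6 K: ΣzᵢPᵢˢᵃᵗ = 233.23 kPa
  T = 343.6 K: ΣzᵢPᵢˢᵃᵗ = 251.71 kPa
  T = 345.1 K: ΣzᵢPᵢˢᵃᵗ = 261.37 kPa
Interpolating between 345.1 K and 346.5 K gives T ≈ 345.8 K.

T = 345.8 K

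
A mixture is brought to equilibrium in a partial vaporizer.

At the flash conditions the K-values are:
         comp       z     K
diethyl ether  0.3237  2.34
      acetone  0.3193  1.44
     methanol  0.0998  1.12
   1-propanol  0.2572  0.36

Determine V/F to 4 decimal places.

V/F = 0.7782

Material balance + equilibrium reduce to Σ zᵢ(Kᵢ−1)/(1+V/F(Kᵢ−1)) = 0.
g(0) = ΣzᵢKᵢ − 1 = 0.4216 and g(1) = 1 − Σzᵢ/Kᵢ = -0.1636, so a root lies in (0, 1).
Iterate (Newton) starting at V/F = 0.5:
  V/F = 0.5000: g = 0.14412, g' = -0.4791 → V/F = 0.8008
  V/F = 0.8008: g = -0.01365, g' = -0.6136 → V/F = 0.7786
  V/F = 0.7786: g = -0.00023, g' = -0.5933 → V/F = 0.7782
Converged at V/F = 0.7782.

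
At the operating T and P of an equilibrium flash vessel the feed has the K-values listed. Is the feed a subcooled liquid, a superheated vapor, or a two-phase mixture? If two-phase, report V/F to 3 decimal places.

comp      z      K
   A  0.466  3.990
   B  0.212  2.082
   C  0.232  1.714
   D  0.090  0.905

ΣzᵢKᵢ = 2.780; Σzᵢ/Kᵢ = 0.453.
Since Σzᵢ/Kᵢ < 1 the mixture is above its dew point — single vapor phase.

superheated vapor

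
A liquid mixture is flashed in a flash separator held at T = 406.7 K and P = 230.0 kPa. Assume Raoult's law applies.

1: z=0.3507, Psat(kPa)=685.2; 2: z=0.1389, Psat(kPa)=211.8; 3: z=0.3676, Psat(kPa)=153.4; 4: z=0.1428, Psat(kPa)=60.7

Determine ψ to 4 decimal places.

ψ = 0.5405

Raoult's law: Kᵢ = Pᵢˢᵃᵗ/P = Pᵢˢᵃᵗ/230.0.
  K_1 = 685.2/230.0 = 2.979130, K_2 = 211.8/230.0 = 0.920870, K_3 = 153.4/230.0 = 0.666957, K_4 = 60.7/230.0 = 0.263913
Rachford–Rice: g(ψ) = Σ zᵢ(Kᵢ−1)/(1+ψ(Kᵢ−1)) = 0.
Feasibility: ΣzᵢKᵢ = 1.4555, Σzᵢ/Kᵢ = 1.3608 — both > 1, two phases present.
Newton–Raphson from ψ = 0.66:
  ψ = 0.6600: g = -0.07198, g' = -0.6189 → ψ = 0.5437
  ψ = 0.5437: g = -0.00190, g' = -0.5955 → ψ = 0.5405
Converged at ψ = 0.5405.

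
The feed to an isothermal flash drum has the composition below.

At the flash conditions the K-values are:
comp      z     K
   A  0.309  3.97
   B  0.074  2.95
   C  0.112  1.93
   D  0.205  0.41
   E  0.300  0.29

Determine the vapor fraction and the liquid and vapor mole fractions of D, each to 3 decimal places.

Material balance + equilibrium reduce to Σ zᵢ(Kᵢ−1)/(1+ψ(Kᵢ−1)) = 0.
Feasibility: ΣzᵢKᵢ = 1.832, Σzᵢ/Kᵢ = 1.695 — both > 1, two phases present.
Iterate (Newton) starting at ψ = 0.5:
  ψ = 0.500: g = 0.0117, g' = -1.066 → ψ = 0.511
Converged at ψ = 0.511.
Compositions from xᵢ = zᵢ/(1+ψ(Kᵢ−1)), yᵢ = Kᵢxᵢ:
  A: x = 0.123, y = 0.487
  B: x = 0.037, y = 0.109
  C: x = 0.076, y = 0.147
  D: x = 0.293, y = 0.120
  E: x = 0.471, y = 0.137

ψ = 0.511, x_D = 0.293, y_D = 0.120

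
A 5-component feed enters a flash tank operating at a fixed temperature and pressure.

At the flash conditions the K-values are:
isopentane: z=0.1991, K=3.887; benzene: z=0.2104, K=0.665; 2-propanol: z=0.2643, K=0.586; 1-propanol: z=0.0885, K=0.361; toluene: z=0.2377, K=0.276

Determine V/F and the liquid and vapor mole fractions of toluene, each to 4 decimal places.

V/F = 0.1105, x_toluene = 0.2584, y_toluene = 0.0713

Rachford–Rice: g(V/F) = Σ zᵢ(Kᵢ−1)/(1+V/F(Kᵢ−1)) = 0.
g(0) = ΣzᵢKᵢ − 1 = 0.1663 and g(1) = 1 − Σzᵢ/Kᵢ = -0.9250, so a root lies in (0, 1).
Newton iteration, V/F⁰ = 0.48:
  V/F = 0.4800: g = -0.32494, g' = -0.7635 → V/F = 0.0544
  V/F = 0.0544: g = 0.07532, g' = -1.4853 → V/F = 0.1051
  V/F = 0.1051: g = 0.00664, g' = -1.2391 → V/F = 0.1105
Converged at V/F = 0.1105.
Compositions from xᵢ = zᵢ/(1+V/F(Kᵢ−1)), yᵢ = Kᵢxᵢ:
  isopentane: x = 0.1509, y = 0.5867
  benzene: x = 0.2185, y = 0.1453
  2-propanol: x = 0.2770, y = 0.1623
  1-propanol: x = 0.0952, y = 0.0344
  toluene: x = 0.2584, y = 0.0713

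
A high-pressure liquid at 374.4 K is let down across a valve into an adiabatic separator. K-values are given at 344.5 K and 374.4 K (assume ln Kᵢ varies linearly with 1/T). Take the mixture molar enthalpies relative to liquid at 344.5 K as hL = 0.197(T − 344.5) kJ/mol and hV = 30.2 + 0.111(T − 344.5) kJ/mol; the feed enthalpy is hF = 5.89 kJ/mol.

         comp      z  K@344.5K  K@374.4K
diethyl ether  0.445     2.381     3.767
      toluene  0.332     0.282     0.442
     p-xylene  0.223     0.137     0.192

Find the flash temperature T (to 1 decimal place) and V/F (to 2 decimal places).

Adiabatic flash: solve Rachford–Rice at each trial T, then check hF = ψ·hV(T) + (1−ψ)·hL(T).
  T = 344.5 K: K = (2.381, 0.282, 0.137), RR gives ψ = 0.171, H_out = 5.153 kJ/mol
  T = 374.4 K: K = (3.767, 0.442, 0.192), RR gives ψ = 0.465, H_out = 18.730 kJ/mol
  T = 359.4 K: K = (3.021, 0.356, 0.163), RR gives ψ = 0.339, H_out = 12.733 kJ/mol
  T = 351.9 K: K = (2.687, 0.317, 0.150), RR gives ψ = 0.263, H_out = 9.220 kJ/mol
  T = 348.2 K: K = (2.531, 0.299, 0.143), RR gives ψ = 0.219, H_out = 7.280 kJ/mol
  T = 346.4 K: K = (2.457, 0.291, 0.140), RR gives ψ = 0.196, H_out = 6.272 kJ/mol
  T = 345.4 K: K = (2.417, 0.286, 0.139), RR gives ψ = 0.183, H_out = 5.691 kJ/mol
Linear interpolation between T = 345.4 (H_out = 5.691) and T = 346.4 (H_out = 6.272) on hF = 5.89 gives T ≈ 345.7 K, at which ψ = 0.19.

T = 345.7 K, V/F = 0.19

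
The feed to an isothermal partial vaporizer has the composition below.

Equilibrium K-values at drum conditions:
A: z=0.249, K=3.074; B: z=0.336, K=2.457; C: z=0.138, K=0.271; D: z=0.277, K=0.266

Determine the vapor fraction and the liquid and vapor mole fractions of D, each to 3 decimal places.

ψ = 0.554, x_D = 0.467, y_D = 0.124

Let ψ = V/F and solve Σ zᵢ(Kᵢ−1)/(1+ψ(Kᵢ−1)) = 0.
Feasibility: ΣzᵢKᵢ = 1.702, Σzᵢ/Kᵢ = 1.768 — both > 1, two phases present.
Newton–Raphson from ψ = 0.47:
  ψ = 0.470: g = 0.0886, g' = -1.043 → ψ = 0.555
  ψ = 0.555: g = -0.0012, g' = -1.081 → ψ = 0.554
Converged at ψ = 0.554.
Compositions from xᵢ = zᵢ/(1+ψ(Kᵢ−1)), yᵢ = Kᵢxᵢ:
  A: x = 0.116, y = 0.356
  B: x = 0.186, y = 0.457
  C: x = 0.231, y = 0.063
  D: x = 0.467, y = 0.124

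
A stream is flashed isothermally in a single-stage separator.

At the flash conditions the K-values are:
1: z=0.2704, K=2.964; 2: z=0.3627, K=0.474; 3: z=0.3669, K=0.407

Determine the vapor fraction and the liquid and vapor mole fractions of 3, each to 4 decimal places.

Material balance + equilibrium reduce to Σ zᵢ(Kᵢ−1)/(1+ψ(Kᵢ−1)) = 0.
g(0) = ΣzᵢKᵢ − 1 = 0.1227 and g(1) = 1 − Σzᵢ/Kᵢ = -0.7579, so a root lies in (0, 1).
Newton iteration, ψ⁰ = 0.5:
  ψ = 0.5000: g = -0.30019, g' = -0.7110 → ψ = 0.0778
  ψ = 0.0778: g = 0.03369, g' = -1.0358 → ψ = 0.1103
  ψ = 0.1103: g = 0.00118, g' = -0.9655 → ψ = 0.1115
Converged at ψ = 0.1115.
Compositions from xᵢ = zᵢ/(1+ψ(Kᵢ−1)), yᵢ = Kᵢxᵢ:
  1: x = 0.2218, y = 0.6575
  2: x = 0.3853, y = 0.1826
  3: x = 0.3929, y = 0.1599

ψ = 0.1115, x_3 = 0.3929, y_3 = 0.1599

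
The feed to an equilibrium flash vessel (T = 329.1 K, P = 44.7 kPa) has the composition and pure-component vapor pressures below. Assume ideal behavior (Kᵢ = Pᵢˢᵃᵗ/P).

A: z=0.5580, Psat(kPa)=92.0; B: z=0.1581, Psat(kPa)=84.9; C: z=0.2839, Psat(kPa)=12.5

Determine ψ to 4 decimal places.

Raoult's law: Kᵢ = Pᵢˢᵃᵗ/P = Pᵢˢᵃᵗ/44.7.
  K_A = 92.0/44.7 = 2.058166, K_B = 84.9/44.7 = 1.899329, K_C = 12.5/44.7 = 0.279642
Let ψ = V/F and solve Σ zᵢ(Kᵢ−1)/(1+ψ(Kᵢ−1)) = 0.
g(0) = ΣzᵢKᵢ − 1 = 0.5281 and g(1) = 1 − Σzᵢ/Kᵢ = -0.3696, so a root lies in (0, 1).
Iterate (Newton) starting at ψ = 0.31:
  ψ = 0.3100: g = 0.29249, g' = -0.6767 → ψ = 0.7422
  ψ = 0.7422: g = -0.02353, g' = -0.9224 → ψ = 0.7167
  ψ = 0.7167: g = -0.00057, g' = -0.8790 → ψ = 0.7161
Converged at ψ = 0.7161.

ψ = 0.7161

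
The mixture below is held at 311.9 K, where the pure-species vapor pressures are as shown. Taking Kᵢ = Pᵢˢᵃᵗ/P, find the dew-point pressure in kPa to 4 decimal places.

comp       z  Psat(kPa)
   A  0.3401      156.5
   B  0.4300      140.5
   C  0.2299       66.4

Pdew = 114.9953 kPa

At the dew point ψ → 1, so Σzᵢ/Kᵢ = 1 with Kᵢ = Pᵢˢᵃᵗ/P ⇒ 1/P = Σzᵢ/Pᵢˢᵃᵗ.
1/P = 0.3401/156.5 + 0.4300/140.5 + 0.2299/66.4 = 0.0086960 ⇒ P = 114.9953 kPa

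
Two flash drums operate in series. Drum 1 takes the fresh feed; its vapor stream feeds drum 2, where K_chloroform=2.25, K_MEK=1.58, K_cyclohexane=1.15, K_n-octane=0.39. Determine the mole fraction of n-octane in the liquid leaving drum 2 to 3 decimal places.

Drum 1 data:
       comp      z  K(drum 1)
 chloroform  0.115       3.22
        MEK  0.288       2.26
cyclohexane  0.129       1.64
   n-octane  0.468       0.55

Drum 1:
Let ψ₁ = V/F and solve Σ zᵢ(Kᵢ−1)/(1+ψ₁(Kᵢ−1)) = 0.
Feasibility: ΣzᵢKᵢ = 1.490, Σzᵢ/Kᵢ = 1.093 — both > 1, two phases present.
Newton iteration, ψ₁⁰ = 0.31:
  ψ₁ = 0.310: g = 0.2363, g' = -0.600 → ψ₁ = 0.704
  ψ₁ = 0.704: g = 0.0407, g' = -0.443 → ψ₁ = 0.796
Converged at ψ₁ = 0.796.
Drum-1 compositions:
  chloroform: x = 0.042, y = 0.134
  MEK: x = 0.144, y = 0.325
  cyclohexane: x = 0.085, y = 0.140
  n-octane: x = 0.729, y = 0.401
Drum-2 feed = drum-1 vapor: z₂ = (0.1338, 0.3250, 0.1402, 0.4011).
Drum 2:
Rachford–Rice: g(ψ₂) = Σ zᵢ(Kᵢ−1)/(1+ψ₂(Kᵢ−1)) = 0.
g(0) = ΣzᵢKᵢ − 1 = 0.132 and g(1) = 1 − Σzᵢ/Kᵢ = -0.415, so a root lies in (0, 1).
Newton iteration, ψ₂⁰ = 0.53:
  ψ₂ = 0.530: g = -0.0973, g' = -0.468 → ψ₂ = 0.322
  ψ₂ = 0.322: g = -0.0064, g' = -0.418 → ψ₂ = 0.307
Converged at ψ₂ = 0.307.
  chloroform: x = 0.097, y = 0.218
  MEK: x = 0.276, y = 0.436
  cyclohexane: x = 0.134, y = 0.154
  n-octane: x = 0.493, y = 0.192

x_n-octane (drum 2) = 0.493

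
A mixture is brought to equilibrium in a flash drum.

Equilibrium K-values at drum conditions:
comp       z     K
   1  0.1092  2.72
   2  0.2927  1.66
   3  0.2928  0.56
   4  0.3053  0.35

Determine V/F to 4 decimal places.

Rachford–Rice: g(V/F) = Σ zᵢ(Kᵢ−1)/(1+V/F(Kᵢ−1)) = 0.
g(0) = ΣzᵢKᵢ − 1 = 0.0537 and g(1) = 1 − Σzᵢ/Kᵢ = -0.6116, so a root lies in (0, 1).
Newton–Raphson from V/F = 0.54:
  V/F = 0.5400: g = -0.23495, g' = -0.5599 → V/F = 0.1204
  V/F = 0.1204: g = -0.01676, g' = -0.5462 → V/F = 0.0897
  V/F = 0.0897: g = 0.00025, g' = -0.5630 → V/F = 0.0901
Converged at V/F = 0.0901.

V/F = 0.0901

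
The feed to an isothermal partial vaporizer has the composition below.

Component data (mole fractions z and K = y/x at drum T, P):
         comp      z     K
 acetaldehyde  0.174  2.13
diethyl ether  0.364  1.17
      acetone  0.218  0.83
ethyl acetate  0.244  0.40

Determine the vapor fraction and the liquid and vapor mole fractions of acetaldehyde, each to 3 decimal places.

Rachford–Rice: g(ψ) = Σ zᵢ(Kᵢ−1)/(1+ψ(Kᵢ−1)) = 0.
Check two-phase: ΣzᵢKᵢ = 1.075 > 1 and Σzᵢ/Kᵢ = 1.265 > 1, so g(0) = 0.075 > 0 and g(1) = -0.265 < 0.
Newton–Raphson from ψ = 0.5:
  ψ = 0.500: g = -0.0670, g' = -0.286 → ψ = 0.266
  ψ = 0.266: g = -0.0027, g' = -0.272 → ψ = 0.256
Converged at ψ = 0.256.
Compositions from xᵢ = zᵢ/(1+ψ(Kᵢ−1)), yᵢ = Kᵢxᵢ:
  acetaldehyde: x = 0.135, y = 0.287
  diethyl ether: x = 0.349, y = 0.408
  acetone: x = 0.228, y = 0.189
  ethyl acetate: x = 0.288, y = 0.115

ψ = 0.256, x_acetaldehyde = 0.135, y_acetaldehyde = 0.287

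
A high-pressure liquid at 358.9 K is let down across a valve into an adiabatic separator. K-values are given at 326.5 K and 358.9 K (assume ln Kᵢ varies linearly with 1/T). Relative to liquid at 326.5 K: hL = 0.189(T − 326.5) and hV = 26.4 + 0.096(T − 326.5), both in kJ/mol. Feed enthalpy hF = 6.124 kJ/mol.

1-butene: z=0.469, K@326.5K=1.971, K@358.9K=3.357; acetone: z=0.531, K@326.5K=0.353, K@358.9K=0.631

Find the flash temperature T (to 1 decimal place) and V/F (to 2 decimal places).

T = 328.1 K, V/F = 0.22

Adiabatic flash: solve Rachford–Rice at each trial T, then check hF = ψ·hV(T) + (1−ψ)·hL(T).
  T = 326.5 K: K = (1.971, 0.353), RR gives ψ = 0.178, H_out = 4.700 kJ/mol
  T = 358.9 K: K = (3.357, 0.631), RR gives ψ = 1.000, H_out = 29.510 kJ/mol
  T = 342.7 K: K = (2.605, 0.478), RR gives ψ = 0.568, H_out = 17.212 kJ/mol
  T = 334.6 K: K = (2.274, 0.412), RR gives ψ = 0.381, H_out = 11.311 kJ/mol
  T = 330.6 K: K = (2.121, 0.382), RR gives ψ = 0.285, H_out = 8.202 kJ/mol
  T = 328.6 K: K = (2.047, 0.368), RR gives ψ = 0.235, H_out = 6.544 kJ/mol
Linear interpolation between T = 326.5 (H_out = 4.700) and T = 328.6 (H_out = 6.544) on hF = 6.124 gives T ≈ 328.1 K, at which ψ = 0.22.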